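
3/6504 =1/2168 = 0.00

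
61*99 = 6039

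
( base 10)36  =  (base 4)210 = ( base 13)2A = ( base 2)100100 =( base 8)44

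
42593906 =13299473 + 29294433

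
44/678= 22/339= 0.06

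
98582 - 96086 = 2496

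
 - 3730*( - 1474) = 5498020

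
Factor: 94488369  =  3^1*31496123^1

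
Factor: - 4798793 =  - 4798793^1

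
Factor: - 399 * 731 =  - 3^1 * 7^1*17^1*19^1*43^1 = - 291669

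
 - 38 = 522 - 560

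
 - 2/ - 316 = 1/158 = 0.01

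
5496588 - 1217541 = 4279047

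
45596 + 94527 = 140123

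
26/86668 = 13/43334 = 0.00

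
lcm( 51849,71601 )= 1503621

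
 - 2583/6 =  - 431+1/2  =  - 430.50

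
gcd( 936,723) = 3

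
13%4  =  1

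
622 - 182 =440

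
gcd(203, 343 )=7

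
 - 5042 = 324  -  5366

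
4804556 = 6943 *692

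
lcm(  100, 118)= 5900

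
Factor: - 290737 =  - 290737^1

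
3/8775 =1/2925  =  0.00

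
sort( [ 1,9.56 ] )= [ 1 , 9.56]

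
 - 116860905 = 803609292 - 920470197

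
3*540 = 1620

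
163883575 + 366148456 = 530032031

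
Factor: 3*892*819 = 2^2*3^3*7^1*13^1 * 223^1= 2191644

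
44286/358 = 22143/179 =123.70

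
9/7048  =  9/7048 = 0.00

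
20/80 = 1/4 = 0.25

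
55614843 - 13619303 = 41995540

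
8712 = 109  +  8603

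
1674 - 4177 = -2503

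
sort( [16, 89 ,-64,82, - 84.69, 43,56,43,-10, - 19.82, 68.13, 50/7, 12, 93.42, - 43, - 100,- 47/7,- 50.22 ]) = [ -100,-84.69,- 64,-50.22, - 43, - 19.82, - 10, -47/7, 50/7, 12, 16 , 43,43,56, 68.13, 82, 89, 93.42]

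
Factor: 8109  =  3^2*17^1*53^1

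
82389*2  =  164778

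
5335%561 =286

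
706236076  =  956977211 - 250741135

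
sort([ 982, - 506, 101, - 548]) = [ - 548, - 506,  101, 982] 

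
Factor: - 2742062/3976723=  - 2^1*23^(  -  1) * 37^( - 1) * 4673^(-1)*1371031^1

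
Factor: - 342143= - 342143^1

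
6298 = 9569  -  3271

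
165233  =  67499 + 97734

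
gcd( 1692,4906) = 2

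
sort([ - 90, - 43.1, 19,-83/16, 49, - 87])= [-90,-87, - 43.1, - 83/16, 19, 49] 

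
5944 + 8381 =14325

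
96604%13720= 564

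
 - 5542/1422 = -4+73/711 = - 3.90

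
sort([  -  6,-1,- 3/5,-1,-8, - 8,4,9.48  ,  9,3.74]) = [ - 8,  -  8, - 6,  -  1, - 1, - 3/5, 3.74, 4, 9,9.48]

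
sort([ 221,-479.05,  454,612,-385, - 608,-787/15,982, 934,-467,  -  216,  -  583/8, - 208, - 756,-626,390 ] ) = [ - 756 ,-626, - 608,-479.05,-467,-385,-216, - 208,-583/8, - 787/15, 221, 390,  454, 612,934, 982 ] 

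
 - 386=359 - 745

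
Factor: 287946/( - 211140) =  - 941/690   =  - 2^( - 1)*3^( - 1)*5^( - 1)*23^( - 1)*941^1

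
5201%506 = 141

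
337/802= 337/802 = 0.42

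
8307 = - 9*( - 923)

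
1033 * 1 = 1033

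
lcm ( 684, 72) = 1368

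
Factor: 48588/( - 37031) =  - 2^2*3^1*19^( - 1 )*1949^(-1 )*4049^1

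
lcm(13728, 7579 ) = 727584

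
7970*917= 7308490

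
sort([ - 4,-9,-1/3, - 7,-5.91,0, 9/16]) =[ - 9 ,-7, - 5.91,  -  4, - 1/3,0,9/16 ]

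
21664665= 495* 43767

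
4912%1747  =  1418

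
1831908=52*35229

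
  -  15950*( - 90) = 1435500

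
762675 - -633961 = 1396636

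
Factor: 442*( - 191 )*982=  - 82902404= - 2^2 * 13^1* 17^1 * 191^1 * 491^1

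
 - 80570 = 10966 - 91536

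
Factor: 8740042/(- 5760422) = - 139^1 *149^1*211^1 * 683^(-1) * 4217^( - 1)  =  - 4370021/2880211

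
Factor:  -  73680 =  - 2^4*3^1*5^1*307^1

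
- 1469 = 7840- 9309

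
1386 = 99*14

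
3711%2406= 1305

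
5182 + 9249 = 14431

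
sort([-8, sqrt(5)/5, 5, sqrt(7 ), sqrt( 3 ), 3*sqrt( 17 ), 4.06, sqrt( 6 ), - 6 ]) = [ - 8,  -  6, sqrt( 5 )/5, sqrt( 3 ), sqrt( 6 ), sqrt( 7),4.06, 5, 3*sqrt(17 )]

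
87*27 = 2349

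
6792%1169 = 947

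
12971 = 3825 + 9146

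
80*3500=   280000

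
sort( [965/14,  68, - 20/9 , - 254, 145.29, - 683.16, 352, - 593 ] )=[-683.16,- 593 , - 254, - 20/9, 68,  965/14, 145.29,352] 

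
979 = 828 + 151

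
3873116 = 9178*422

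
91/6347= 91/6347 =0.01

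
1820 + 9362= 11182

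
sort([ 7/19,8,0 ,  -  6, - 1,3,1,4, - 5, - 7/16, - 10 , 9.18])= [ - 10, - 6  , - 5, - 1, - 7/16, 0, 7/19  ,  1,3, 4,8,9.18 ]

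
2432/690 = 3 + 181/345= 3.52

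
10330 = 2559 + 7771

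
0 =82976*0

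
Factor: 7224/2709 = 8/3 = 2^3*3^ ( - 1)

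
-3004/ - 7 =429 + 1/7 = 429.14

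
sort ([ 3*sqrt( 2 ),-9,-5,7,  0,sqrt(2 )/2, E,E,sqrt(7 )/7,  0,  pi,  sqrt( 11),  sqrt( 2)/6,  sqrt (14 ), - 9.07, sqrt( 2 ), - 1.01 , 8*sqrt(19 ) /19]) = [-9.07, - 9 ,-5, - 1.01, 0,0,sqrt ( 2)/6,sqrt( 7) /7,sqrt( 2)/2,sqrt(2),8*sqrt(19 ) /19,E,E,pi, sqrt (11),sqrt( 14),3*sqrt( 2),7 ]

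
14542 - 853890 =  - 839348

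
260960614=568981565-308020951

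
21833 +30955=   52788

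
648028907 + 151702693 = 799731600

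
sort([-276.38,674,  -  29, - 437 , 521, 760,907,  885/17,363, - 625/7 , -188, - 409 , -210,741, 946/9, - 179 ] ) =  [ - 437, - 409, - 276.38, - 210 ,-188,-179,-625/7, - 29, 885/17,946/9,363 , 521, 674, 741, 760, 907]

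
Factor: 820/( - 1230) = -2^1 * 3^(- 1) = -2/3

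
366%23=21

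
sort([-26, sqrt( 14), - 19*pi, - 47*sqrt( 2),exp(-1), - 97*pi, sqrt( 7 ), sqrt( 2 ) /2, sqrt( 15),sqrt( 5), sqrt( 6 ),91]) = [ - 97* pi, - 47*sqrt( 2), - 19*pi, -26,  exp( - 1 ), sqrt( 2 ) /2, sqrt( 5),  sqrt( 6 ),sqrt (7 ), sqrt (14), sqrt ( 15), 91]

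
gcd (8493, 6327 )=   57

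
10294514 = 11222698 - 928184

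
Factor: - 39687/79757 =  - 3^1*13229^1*79757^( - 1)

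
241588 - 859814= - 618226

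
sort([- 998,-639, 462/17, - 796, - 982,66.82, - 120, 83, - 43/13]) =[ - 998,-982, - 796, - 639, - 120, - 43/13,462/17,66.82,83]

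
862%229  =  175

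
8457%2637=546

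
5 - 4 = 1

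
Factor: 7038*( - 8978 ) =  - 2^2* 3^2*17^1 * 23^1*67^2 = -63187164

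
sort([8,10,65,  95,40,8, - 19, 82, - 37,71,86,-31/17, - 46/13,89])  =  [ - 37, - 19, - 46/13, - 31/17,8,8,10,40,65,71,82,86, 89, 95 ] 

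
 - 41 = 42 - 83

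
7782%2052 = 1626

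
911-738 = 173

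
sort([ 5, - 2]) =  [ - 2, 5 ]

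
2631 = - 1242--3873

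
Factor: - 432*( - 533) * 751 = 172922256 = 2^4  *3^3*13^1*41^1 *751^1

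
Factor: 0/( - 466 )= 0= 0^1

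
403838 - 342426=61412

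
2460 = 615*4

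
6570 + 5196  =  11766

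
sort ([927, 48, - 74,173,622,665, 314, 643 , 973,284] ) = [ - 74,48 , 173, 284,314, 622,643,665, 927, 973 ]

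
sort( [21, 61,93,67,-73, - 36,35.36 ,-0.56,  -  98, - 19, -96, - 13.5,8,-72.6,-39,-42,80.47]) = [ - 98,-96, - 73,-72.6 , - 42,  -  39, - 36 , - 19,-13.5, - 0.56,8,21, 35.36,61,67,80.47,93 ] 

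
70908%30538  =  9832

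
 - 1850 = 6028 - 7878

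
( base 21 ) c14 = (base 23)a14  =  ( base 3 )21021221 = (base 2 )1010011000101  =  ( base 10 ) 5317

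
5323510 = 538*9895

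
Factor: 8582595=3^1*5^1*7^2*11677^1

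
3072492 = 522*5886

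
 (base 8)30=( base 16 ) 18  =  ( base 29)O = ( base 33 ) O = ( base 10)24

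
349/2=174  +  1/2  =  174.50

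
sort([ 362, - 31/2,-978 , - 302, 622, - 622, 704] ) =[-978 , - 622, - 302,  -  31/2, 362,622, 704]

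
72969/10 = 72969/10 = 7296.90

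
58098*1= 58098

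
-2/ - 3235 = 2/3235=0.00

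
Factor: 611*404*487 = 120213028 = 2^2 * 13^1*47^1*101^1*487^1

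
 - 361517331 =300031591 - 661548922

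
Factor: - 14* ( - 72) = 2^4*3^2*7^1 = 1008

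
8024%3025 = 1974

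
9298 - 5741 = 3557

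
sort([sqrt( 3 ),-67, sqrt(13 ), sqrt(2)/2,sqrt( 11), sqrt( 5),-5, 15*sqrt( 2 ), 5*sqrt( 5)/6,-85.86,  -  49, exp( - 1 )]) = [ - 85.86,- 67, - 49, - 5, exp(-1), sqrt( 2)/2, sqrt( 3),  5*sqrt( 5)/6 , sqrt( 5 ) , sqrt(11), sqrt(13),15*sqrt( 2)]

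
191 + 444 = 635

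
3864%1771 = 322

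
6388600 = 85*75160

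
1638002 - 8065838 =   -  6427836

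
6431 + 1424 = 7855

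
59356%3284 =244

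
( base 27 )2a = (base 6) 144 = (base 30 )24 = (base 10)64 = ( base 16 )40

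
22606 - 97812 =-75206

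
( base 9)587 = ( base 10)484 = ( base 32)F4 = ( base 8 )744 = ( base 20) 144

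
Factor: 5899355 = 5^1*7^2*11^2*199^1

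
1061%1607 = 1061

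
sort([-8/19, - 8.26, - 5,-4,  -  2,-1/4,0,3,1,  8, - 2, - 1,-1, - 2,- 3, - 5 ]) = [ - 8.26, - 5,-5,-4, - 3,-2, - 2,-2, - 1,  -  1, - 8/19, - 1/4, 0,1,3,  8] 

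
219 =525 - 306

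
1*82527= 82527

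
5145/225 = 343/15 = 22.87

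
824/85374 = 412/42687= 0.01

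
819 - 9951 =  - 9132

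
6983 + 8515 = 15498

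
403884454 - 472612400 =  - 68727946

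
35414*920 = 32580880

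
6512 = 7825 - 1313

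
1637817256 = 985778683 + 652038573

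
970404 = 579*1676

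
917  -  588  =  329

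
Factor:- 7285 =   -  5^1*31^1*47^1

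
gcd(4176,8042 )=2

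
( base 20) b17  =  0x114B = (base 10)4427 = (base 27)61Q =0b1000101001011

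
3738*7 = 26166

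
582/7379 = 582/7379 = 0.08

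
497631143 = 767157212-269526069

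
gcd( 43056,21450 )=78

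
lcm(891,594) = 1782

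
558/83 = 558/83 = 6.72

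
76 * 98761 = 7505836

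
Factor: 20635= 5^1 * 4127^1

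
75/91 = 75/91 =0.82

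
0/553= 0 = 0.00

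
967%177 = 82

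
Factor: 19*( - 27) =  - 513 = - 3^3*19^1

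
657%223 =211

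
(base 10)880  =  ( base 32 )RG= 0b1101110000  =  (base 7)2365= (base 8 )1560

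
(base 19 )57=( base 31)39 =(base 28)3i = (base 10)102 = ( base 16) 66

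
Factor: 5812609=11^1*528419^1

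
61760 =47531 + 14229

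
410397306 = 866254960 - 455857654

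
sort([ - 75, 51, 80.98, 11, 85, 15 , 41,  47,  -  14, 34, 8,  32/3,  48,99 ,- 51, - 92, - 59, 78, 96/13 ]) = [ - 92, - 75, - 59, - 51,- 14, 96/13, 8,32/3, 11, 15, 34, 41, 47, 48,51, 78, 80.98, 85, 99 ] 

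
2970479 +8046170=11016649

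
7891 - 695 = 7196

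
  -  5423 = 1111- 6534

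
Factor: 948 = 2^2* 3^1*79^1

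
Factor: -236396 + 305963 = 69567=3^1 * 23189^1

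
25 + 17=42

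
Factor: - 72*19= -1368 = -2^3*3^2*19^1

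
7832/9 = 870 + 2/9 = 870.22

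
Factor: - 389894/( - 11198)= 11^(  -  1 )*383^1 = 383/11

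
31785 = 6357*5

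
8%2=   0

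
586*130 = 76180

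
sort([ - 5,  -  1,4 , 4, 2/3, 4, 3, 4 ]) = [ - 5, - 1, 2/3, 3, 4, 4, 4, 4]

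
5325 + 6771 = 12096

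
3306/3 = 1102  =  1102.00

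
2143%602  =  337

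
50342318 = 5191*9698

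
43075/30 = 8615/6 = 1435.83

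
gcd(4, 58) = 2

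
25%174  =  25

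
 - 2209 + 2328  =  119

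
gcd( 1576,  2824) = 8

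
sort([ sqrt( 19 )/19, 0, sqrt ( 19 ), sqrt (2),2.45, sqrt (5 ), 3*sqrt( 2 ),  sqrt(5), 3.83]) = [ 0,sqrt( 19)/19, sqrt( 2), sqrt(5), sqrt ( 5 ), 2.45,  3.83, 3*sqrt( 2), sqrt( 19)]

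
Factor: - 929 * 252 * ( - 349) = 2^2*3^2 * 7^1 *349^1 * 929^1= 81703692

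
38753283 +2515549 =41268832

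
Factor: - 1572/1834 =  - 6/7 =- 2^1*3^1*7^(-1)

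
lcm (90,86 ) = 3870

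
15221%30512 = 15221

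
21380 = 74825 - 53445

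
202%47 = 14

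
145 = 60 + 85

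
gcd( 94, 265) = 1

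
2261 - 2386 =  - 125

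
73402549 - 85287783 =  - 11885234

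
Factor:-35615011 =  -151^1*163^1*1447^1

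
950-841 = 109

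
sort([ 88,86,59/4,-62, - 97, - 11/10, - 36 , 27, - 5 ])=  [ - 97, - 62 , - 36, - 5 , - 11/10,59/4 , 27,86,88]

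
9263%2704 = 1151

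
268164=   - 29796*(-9 )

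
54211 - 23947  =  30264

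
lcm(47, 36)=1692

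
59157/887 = 66 + 615/887 = 66.69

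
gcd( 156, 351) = 39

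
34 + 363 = 397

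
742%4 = 2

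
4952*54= 267408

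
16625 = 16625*1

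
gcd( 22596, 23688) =84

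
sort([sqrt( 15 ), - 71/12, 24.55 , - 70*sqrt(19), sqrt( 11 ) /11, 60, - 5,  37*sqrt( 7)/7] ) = [ - 70*sqrt(19) , - 71/12, - 5, sqrt ( 11)/11,sqrt(15),37*sqrt( 7) /7,24.55,60 ] 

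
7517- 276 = 7241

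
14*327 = 4578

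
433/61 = 7 + 6/61 = 7.10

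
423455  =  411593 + 11862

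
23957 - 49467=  - 25510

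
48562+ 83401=131963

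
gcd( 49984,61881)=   1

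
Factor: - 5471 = -5471^1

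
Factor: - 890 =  - 2^1  *5^1 *89^1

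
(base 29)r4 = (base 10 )787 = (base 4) 30103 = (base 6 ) 3351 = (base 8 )1423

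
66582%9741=8136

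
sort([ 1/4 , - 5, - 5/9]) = [-5, - 5/9,1/4] 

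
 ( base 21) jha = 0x222A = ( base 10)8746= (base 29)abh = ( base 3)102222221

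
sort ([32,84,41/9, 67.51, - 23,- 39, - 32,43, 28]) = [ - 39,-32, - 23,41/9,28, 32,43,67.51,84]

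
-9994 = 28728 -38722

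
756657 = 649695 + 106962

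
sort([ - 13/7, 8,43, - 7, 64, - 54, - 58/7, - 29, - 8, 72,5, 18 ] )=[ - 54 , - 29,-58/7, - 8, -7, - 13/7,5,8, 18,43,64,72]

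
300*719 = 215700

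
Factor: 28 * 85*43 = 2^2*5^1* 7^1*17^1*43^1 = 102340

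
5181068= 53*97756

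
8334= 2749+5585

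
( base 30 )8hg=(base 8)17056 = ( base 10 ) 7726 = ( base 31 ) 817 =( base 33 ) 734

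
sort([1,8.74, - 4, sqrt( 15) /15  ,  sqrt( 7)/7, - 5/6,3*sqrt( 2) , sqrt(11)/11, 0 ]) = [ - 4  , - 5/6, 0,sqrt (15 )/15,sqrt(11)/11,sqrt( 7 ) /7, 1,  3*sqrt( 2), 8.74]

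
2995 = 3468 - 473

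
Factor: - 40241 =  - 40241^1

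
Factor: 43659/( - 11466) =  - 2^ ( - 1 ) * 3^2*11^1 * 13^(- 1 ) = - 99/26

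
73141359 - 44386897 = 28754462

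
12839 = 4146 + 8693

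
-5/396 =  - 1 + 391/396= - 0.01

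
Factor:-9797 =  - 97^1*101^1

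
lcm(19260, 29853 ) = 597060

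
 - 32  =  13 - 45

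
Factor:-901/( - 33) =3^(  -  1)*11^ ( - 1 )*17^1*53^1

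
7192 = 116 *62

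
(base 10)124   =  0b1111100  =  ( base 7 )235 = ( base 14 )8c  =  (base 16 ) 7C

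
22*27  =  594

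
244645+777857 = 1022502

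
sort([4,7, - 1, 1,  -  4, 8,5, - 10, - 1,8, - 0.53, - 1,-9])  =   [ - 10,- 9, - 4, - 1, - 1, - 1, - 0.53,1,4, 5, 7,8, 8]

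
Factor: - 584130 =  - 2^1 * 3^1*5^1 * 19471^1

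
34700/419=82 + 342/419 = 82.82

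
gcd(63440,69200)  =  80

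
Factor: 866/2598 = 1/3 = 3^( - 1)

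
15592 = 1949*8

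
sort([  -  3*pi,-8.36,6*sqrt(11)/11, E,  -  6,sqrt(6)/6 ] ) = [ - 3*pi, - 8.36, - 6,sqrt(6)/6,  6*sqrt(11 )/11, E ] 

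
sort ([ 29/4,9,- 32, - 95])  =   [ - 95, - 32,29/4,  9]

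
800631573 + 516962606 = 1317594179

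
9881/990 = 9 + 971/990 = 9.98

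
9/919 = 9/919 = 0.01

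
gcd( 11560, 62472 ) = 8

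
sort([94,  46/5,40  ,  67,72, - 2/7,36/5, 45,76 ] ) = [ - 2/7,36/5,  46/5,40,45, 67, 72,76, 94 ] 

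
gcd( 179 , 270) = 1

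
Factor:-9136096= - 2^5*73^1*3911^1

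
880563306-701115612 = 179447694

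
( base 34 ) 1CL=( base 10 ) 1585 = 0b11000110001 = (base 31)1K4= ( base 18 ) 4G1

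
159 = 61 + 98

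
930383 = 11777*79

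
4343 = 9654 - 5311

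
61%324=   61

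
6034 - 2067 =3967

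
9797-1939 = 7858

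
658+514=1172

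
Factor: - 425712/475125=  - 112/125 = - 2^4 * 5^ ( - 3 )*7^1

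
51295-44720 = 6575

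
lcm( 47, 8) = 376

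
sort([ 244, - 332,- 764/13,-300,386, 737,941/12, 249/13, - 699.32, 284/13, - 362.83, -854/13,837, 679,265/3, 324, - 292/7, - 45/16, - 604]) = [ - 699.32, - 604, - 362.83 ,-332, - 300, - 854/13, - 764/13, - 292/7, - 45/16,249/13 , 284/13, 941/12,265/3,244, 324,386,679,737, 837]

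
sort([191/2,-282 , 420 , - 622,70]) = [ - 622, - 282 , 70 , 191/2,420 ] 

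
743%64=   39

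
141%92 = 49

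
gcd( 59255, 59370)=5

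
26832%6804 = 6420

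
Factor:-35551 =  - 73^1*487^1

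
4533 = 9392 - 4859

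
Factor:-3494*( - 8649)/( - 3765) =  - 10073202/1255 =- 2^1 * 3^1*5^( - 1)*31^2*251^(-1 )*1747^1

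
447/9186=149/3062 = 0.05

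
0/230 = 0 = 0.00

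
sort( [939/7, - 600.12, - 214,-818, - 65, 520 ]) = [ - 818, - 600.12, - 214,- 65, 939/7, 520]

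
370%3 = 1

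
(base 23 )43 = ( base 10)95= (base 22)47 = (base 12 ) 7b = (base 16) 5f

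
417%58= 11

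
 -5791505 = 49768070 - 55559575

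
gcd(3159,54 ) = 27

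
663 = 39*17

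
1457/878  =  1 + 579/878 = 1.66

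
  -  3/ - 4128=1/1376=0.00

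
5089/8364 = 5089/8364= 0.61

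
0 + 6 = 6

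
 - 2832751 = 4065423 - 6898174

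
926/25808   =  463/12904 =0.04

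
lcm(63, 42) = 126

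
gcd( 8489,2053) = 1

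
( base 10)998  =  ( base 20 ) 29I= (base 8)1746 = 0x3e6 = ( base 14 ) 514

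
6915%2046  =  777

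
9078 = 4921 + 4157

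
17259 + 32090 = 49349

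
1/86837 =1/86837 = 0.00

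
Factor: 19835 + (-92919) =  - 73084 = - 2^2 * 11^2 * 151^1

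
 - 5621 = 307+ - 5928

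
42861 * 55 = 2357355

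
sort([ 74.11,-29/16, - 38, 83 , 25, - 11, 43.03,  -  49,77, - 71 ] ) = [ - 71, - 49 , - 38, - 11, - 29/16,25,43.03,74.11, 77, 83] 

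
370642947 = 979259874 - 608616927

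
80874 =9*8986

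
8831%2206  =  7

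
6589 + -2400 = 4189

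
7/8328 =7/8328 = 0.00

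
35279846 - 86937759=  - 51657913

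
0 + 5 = 5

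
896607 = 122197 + 774410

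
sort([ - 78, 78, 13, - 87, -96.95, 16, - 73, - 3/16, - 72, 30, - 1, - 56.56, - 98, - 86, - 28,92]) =[ - 98, - 96.95,  -  87, - 86, - 78,- 73,-72, -56.56, - 28, - 1, - 3/16, 13,16, 30, 78, 92]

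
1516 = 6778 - 5262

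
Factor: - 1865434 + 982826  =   - 2^4*55163^1 = - 882608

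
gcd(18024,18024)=18024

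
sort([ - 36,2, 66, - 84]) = [ - 84,-36, 2, 66 ] 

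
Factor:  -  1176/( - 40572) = 2^1 * 3^(-1 )*23^(- 1) = 2/69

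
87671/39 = 87671/39 = 2247.97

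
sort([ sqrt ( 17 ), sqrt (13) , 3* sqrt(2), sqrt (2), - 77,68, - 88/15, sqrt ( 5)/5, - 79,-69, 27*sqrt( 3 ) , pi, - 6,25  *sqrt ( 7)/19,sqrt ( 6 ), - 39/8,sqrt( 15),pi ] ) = [ - 79, - 77, - 69, - 6, - 88/15, - 39/8,sqrt( 5 )/5, sqrt( 2),sqrt(6 ) , pi,pi, 25*sqrt (7) /19,  sqrt ( 13), sqrt (15), sqrt(17), 3*sqrt (2) , 27*sqrt ( 3) , 68 ] 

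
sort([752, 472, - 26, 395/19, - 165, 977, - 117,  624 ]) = [ - 165, - 117, - 26, 395/19, 472,624, 752, 977]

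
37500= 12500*3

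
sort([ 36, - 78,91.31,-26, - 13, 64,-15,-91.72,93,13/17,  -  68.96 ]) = [-91.72, -78, - 68.96,- 26,- 15,-13, 13/17,36,64,91.31,93 ]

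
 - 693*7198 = -4988214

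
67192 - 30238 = 36954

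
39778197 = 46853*849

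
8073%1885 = 533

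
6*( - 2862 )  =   - 17172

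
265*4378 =1160170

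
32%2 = 0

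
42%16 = 10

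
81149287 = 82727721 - 1578434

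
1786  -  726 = 1060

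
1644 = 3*548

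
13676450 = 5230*2615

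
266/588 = 19/42  =  0.45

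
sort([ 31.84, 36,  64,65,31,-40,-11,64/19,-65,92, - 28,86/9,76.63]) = [ - 65, - 40, - 28,  -  11 , 64/19,86/9,31,31.84,  36,64,65,76.63, 92 ] 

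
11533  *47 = 542051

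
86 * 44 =3784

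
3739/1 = 3739 =3739.00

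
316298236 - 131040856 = 185257380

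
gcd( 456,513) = 57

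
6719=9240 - 2521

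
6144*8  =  49152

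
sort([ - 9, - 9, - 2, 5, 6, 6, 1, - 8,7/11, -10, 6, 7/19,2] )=[ - 10,  -  9, - 9, - 8, - 2, 7/19 , 7/11,1, 2, 5, 6, 6, 6]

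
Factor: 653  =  653^1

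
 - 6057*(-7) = 42399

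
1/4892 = 1/4892  =  0.00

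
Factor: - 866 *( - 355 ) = 307430 =2^1*5^1*71^1*433^1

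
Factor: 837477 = 3^2*93053^1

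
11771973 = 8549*1377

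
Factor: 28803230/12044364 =14401615/6022182= 2^( - 1)*3^( - 1 )*5^1*17^( - 2)*23^(-1 )*151^( - 1 )*463^1*6221^1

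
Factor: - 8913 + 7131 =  - 1782 =- 2^1 * 3^4*11^1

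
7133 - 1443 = 5690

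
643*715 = 459745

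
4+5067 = 5071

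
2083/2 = 1041 + 1/2 = 1041.50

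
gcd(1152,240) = 48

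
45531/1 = 45531= 45531.00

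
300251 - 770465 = -470214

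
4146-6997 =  - 2851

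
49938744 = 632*79017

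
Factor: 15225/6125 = 3^1*5^( - 1)*7^( - 1)*29^1 = 87/35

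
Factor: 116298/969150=3^1*5^(-2) =3/25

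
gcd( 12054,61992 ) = 1722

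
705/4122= 235/1374  =  0.17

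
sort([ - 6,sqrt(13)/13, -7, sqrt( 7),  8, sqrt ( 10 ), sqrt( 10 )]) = [-7,-6,sqrt(13)/13,sqrt(7), sqrt(10),sqrt(10),8] 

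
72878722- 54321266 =18557456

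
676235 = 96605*7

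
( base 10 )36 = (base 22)1E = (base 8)44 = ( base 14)28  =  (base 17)22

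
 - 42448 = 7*(-6064)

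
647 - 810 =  - 163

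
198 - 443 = - 245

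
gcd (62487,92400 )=3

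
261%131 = 130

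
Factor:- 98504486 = -2^1*43^1*163^1 * 7027^1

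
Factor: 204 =2^2*3^1*17^1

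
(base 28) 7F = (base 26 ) 83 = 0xD3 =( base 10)211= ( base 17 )c7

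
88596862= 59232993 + 29363869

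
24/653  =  24/653=0.04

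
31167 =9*3463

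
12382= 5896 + 6486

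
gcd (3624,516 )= 12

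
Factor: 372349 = 59^1*6311^1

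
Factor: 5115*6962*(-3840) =-2^9*3^2*5^2*11^1*31^1*59^2= - 136744819200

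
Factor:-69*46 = - 2^1*3^1*23^2 = -3174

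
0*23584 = 0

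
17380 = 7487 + 9893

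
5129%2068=993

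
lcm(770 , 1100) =7700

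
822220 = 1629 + 820591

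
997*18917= 18860249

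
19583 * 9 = 176247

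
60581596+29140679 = 89722275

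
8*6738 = 53904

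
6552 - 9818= - 3266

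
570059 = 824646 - 254587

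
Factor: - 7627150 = -2^1 * 5^2*103^1*1481^1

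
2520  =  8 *315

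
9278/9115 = 1 + 163/9115= 1.02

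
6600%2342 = 1916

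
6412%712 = 4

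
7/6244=1/892= 0.00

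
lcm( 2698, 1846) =35074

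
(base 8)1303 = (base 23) 17H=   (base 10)707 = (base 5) 10312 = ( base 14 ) 387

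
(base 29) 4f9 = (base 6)25344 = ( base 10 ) 3808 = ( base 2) 111011100000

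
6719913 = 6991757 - 271844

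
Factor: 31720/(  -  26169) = -2^3*3^(-1) * 5^1*11^( - 1 ) = -40/33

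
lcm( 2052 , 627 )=22572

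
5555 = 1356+4199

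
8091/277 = 8091/277 = 29.21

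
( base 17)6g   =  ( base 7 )226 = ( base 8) 166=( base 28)46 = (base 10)118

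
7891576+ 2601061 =10492637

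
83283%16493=818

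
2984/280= 10 + 23/35 = 10.66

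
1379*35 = 48265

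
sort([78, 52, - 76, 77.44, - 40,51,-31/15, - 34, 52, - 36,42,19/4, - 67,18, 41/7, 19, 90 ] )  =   [  -  76,-67, - 40,- 36, - 34, - 31/15, 19/4  ,  41/7,18, 19,42,51, 52,52,77.44,78,90 ] 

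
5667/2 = 2833 + 1/2 = 2833.50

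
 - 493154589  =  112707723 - 605862312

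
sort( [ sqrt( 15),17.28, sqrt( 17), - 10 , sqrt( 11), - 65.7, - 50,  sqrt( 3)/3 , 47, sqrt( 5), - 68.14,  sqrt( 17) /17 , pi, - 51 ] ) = [ - 68.14, - 65.7 ,-51,- 50 , - 10, sqrt( 17 ) /17 , sqrt( 3 ) /3 , sqrt( 5),pi,sqrt( 11 ), sqrt( 15 ),sqrt(17 ),17.28, 47 ]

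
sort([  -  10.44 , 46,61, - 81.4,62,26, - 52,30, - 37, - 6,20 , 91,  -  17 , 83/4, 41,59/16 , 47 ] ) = [ -81.4, - 52, - 37,-17, -10.44, - 6,59/16, 20, 83/4,26, 30, 41, 46,47,  61,62, 91] 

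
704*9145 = 6438080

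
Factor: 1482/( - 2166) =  - 13/19 = -13^1*19^( - 1 ) 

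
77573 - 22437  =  55136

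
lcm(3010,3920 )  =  168560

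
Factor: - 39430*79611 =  - 3139061730   =  - 2^1*3^1 * 5^1*7^1*17^1*223^1* 3943^1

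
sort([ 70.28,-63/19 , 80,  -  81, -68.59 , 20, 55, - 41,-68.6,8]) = [ - 81, - 68.6, - 68.59 , - 41, - 63/19,8,20, 55,70.28, 80]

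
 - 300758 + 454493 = 153735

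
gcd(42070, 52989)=1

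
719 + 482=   1201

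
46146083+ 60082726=106228809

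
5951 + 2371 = 8322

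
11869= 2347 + 9522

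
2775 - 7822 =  - 5047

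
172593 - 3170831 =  - 2998238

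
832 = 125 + 707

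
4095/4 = 4095/4 = 1023.75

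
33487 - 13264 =20223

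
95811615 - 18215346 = 77596269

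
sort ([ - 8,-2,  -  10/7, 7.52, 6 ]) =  [ - 8, - 2, - 10/7,6,7.52] 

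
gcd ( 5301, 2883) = 93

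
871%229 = 184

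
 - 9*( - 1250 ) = 11250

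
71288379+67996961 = 139285340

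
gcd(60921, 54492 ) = 3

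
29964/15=1997+3/5 = 1997.60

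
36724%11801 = 1321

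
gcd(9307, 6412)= 1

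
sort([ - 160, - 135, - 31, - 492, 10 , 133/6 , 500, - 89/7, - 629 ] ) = [ - 629, - 492,  -  160, - 135, - 31, - 89/7 , 10,133/6,500]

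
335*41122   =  13775870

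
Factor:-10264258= - 2^1*619^1*8291^1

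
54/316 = 27/158 = 0.17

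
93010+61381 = 154391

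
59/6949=59/6949 = 0.01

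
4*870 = 3480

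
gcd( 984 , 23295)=3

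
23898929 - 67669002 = -43770073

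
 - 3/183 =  - 1/61 = -0.02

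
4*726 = 2904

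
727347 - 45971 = 681376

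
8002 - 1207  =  6795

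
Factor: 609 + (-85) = 2^2*131^1 = 524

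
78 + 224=302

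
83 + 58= 141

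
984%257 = 213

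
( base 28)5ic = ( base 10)4436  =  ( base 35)3lq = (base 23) 88k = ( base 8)10524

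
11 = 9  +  2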